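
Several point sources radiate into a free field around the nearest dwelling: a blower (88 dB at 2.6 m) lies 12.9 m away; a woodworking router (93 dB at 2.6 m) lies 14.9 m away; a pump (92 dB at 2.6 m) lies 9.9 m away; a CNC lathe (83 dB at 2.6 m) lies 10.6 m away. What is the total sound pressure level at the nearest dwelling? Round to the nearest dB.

83 dB

Apply inverse-square spreading to bring every level to the receiver, then sum 10^(L/10).
blower: 88 − 20·log₁₀(12.9/2.6) = 88 − 13.91 = 74.09 dB.
woodworking router: 93 − 20·log₁₀(14.9/2.6) = 93 − 15.16 = 77.84 dB.
pump: 92 − 20·log₁₀(9.9/2.6) = 92 − 11.61 = 80.39 dB.
CNC lathe: 83 − 20·log₁₀(10.6/2.6) = 83 − 12.21 = 70.79 dB.
Σ 10^(L/10) = 2.077e+08 → L_total = 10·log₁₀(2.077e+08) = 83.17 dB.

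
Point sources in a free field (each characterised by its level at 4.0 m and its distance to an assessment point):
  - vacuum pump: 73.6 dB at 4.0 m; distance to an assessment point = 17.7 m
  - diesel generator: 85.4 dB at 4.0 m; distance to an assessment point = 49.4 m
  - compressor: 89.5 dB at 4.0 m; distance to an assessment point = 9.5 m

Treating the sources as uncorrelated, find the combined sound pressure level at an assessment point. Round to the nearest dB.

Propagate each source to the receiver with L = L_ref − 20·log₁₀(r/r_ref), then add intensities.
vacuum pump: 73.6 − 20·log₁₀(17.7/4.0) = 73.6 − 12.92 = 60.68 dB.
diesel generator: 85.4 − 20·log₁₀(49.4/4.0) = 85.4 − 21.83 = 63.57 dB.
compressor: 89.5 − 20·log₁₀(9.5/4.0) = 89.5 − 7.51 = 81.99 dB.
Σ 10^(L/10) = 1.614e+08 → L_total = 10·log₁₀(1.614e+08) = 82.08 dB.

82 dB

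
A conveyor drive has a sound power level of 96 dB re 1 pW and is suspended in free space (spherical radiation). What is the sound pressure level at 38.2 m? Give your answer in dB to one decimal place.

The power spreads over a sphere of area 4π·r², so L_p = L_w − 10·log₁₀(4π·r²).
4π·r² = 1.834e+04 m², 10·log₁₀ of that is 42.633 dB.
L_p = 96 − 42.633 = 53.37 dB.

53.4 dB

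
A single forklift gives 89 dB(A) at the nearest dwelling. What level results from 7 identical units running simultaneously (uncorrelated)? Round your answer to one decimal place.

97.5 dB(A)

N identical incoherent sources raise the level by 10·log₁₀ N.
L_total = 89 + 10·log₁₀(7) = 89 + 8.451 = 97.45 dB(A).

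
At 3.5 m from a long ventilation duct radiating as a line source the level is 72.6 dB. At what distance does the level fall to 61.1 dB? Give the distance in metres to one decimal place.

For a line source L₁ − L₂ = 10·log₁₀(r₂/r₁), so r₂ = r₁·10^((L₁−L₂)/10).
r₂ = 3.5·10^((72.6−61.1)/10) = 3.5·10^(11.5/10) = 49.44 m.

49.4 m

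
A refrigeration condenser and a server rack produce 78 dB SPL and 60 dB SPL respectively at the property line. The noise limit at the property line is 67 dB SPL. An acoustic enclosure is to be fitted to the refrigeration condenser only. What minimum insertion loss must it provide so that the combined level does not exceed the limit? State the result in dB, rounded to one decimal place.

The untreated sources together contribute 10^(60/10) = 1.000e+06, i.e. 60.00 dB SPL.
To meet 67 dB SPL overall, the treated refrigeration condenser may contribute at most 10^(67/10) − 1.000e+06 = 4.012e+06, i.e. 66.03 dB SPL.
Required insertion loss = 78 − 66.03 = 11.97 dB.

12.0 dB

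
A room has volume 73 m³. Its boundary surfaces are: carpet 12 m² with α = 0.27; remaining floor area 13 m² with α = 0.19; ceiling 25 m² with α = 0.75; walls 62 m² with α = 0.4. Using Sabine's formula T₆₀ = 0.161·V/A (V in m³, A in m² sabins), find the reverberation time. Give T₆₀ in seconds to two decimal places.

0.24 s

Summing Sᵢαᵢ: 12·0.27 + 13·0.19 + 25·0.75 + 62·0.4 = 49.26 m².
T₆₀ = 0.161 × 73 / 49.26 = 0.239 s.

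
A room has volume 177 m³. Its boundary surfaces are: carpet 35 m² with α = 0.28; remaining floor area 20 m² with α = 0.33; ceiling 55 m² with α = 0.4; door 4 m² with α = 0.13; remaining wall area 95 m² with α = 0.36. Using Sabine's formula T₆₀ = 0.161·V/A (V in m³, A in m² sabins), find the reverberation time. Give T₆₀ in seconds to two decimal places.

Total absorption A = 35·0.28 + 20·0.33 + 55·0.4 + 4·0.13 + 95·0.36 = 73.12 m² sabins.
T₆₀ = 0.161 × 177 / 73.12 = 0.390 s.

0.39 s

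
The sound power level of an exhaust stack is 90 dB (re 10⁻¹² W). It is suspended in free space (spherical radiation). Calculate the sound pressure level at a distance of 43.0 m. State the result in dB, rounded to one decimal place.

Free-field spherical radiation: L_p = L_w − 10·log₁₀(4π·r²), r = 43.0 m.
4π·r² = 2.324e+04 m², 10·log₁₀ of that is 43.661 dB.
L_p = 90 − 43.661 = 46.34 dB.

46.3 dB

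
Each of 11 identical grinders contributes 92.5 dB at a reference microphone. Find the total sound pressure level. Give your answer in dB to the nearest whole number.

N identical incoherent sources raise the level by 10·log₁₀ N.
L_total = 92.5 + 10·log₁₀(11) = 92.5 + 10.414 = 102.91 dB.

103 dB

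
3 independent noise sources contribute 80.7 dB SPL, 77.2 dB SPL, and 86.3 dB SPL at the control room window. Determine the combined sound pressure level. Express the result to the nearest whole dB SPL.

For uncorrelated sources the intensities add, so convert each level to linear form, sum, and take 10·log₁₀ of the total.
Σ 10^(L/10) = 10^(80.7/10) + 10^(77.2/10) + 10^(86.3/10) = 5.966e+08.
L_total = 10·log₁₀(5.966e+08) = 87.76 dB SPL.

88 dB SPL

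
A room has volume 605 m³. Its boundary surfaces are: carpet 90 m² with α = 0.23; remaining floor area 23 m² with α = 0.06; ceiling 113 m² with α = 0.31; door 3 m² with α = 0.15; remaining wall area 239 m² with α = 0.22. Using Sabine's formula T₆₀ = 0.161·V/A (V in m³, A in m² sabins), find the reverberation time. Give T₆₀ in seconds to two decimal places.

0.88 s

Summing Sᵢαᵢ: 90·0.23 + 23·0.06 + 113·0.31 + 3·0.15 + 239·0.22 = 110.14 m².
T₆₀ = 0.161 × 605 / 110.14 = 0.884 s.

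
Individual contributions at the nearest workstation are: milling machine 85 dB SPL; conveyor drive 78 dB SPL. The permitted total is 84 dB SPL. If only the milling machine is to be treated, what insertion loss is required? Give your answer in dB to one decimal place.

2.3 dB

The untreated sources together contribute 10^(78/10) = 6.310e+07, i.e. 78.00 dB SPL.
To meet 84 dB SPL overall, the treated milling machine may contribute at most 10^(84/10) − 6.310e+07 = 1.881e+08, i.e. 82.74 dB SPL.
So the milling machine must be reduced from 85 to 82.74 dB SPL: IL = 2.26 dB.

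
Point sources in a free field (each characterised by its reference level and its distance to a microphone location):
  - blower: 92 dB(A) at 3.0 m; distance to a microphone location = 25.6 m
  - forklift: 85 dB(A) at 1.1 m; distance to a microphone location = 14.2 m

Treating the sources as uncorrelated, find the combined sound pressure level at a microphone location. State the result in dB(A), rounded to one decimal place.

Apply inverse-square spreading to bring every level to the receiver, then sum 10^(L/10).
blower: 92 − 20·log₁₀(25.6/3.0) = 92 − 18.62 = 73.38 dB(A).
forklift: 85 − 20·log₁₀(14.2/1.1) = 85 − 22.22 = 62.78 dB(A).
Σ 10^(L/10) = 2.366e+07 → L_total = 10·log₁₀(2.366e+07) = 73.74 dB(A).

73.7 dB(A)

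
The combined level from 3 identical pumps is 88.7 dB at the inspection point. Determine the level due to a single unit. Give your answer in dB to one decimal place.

83.9 dB

3 equal contributions raise the level by 10·log₁₀ 3 = 4.771 dB, so each unit alone gives 88.7 − 4.771.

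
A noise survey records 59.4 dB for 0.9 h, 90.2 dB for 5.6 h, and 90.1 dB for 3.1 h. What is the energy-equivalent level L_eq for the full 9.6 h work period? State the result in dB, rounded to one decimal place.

89.7 dB

Weight each interval's intensity by its duration and average over T = 9.6 h:
Σ tᵢ·10^(Lᵢ/10) = 0.9·10^(59.4/10) + 5.6·10^(90.2/10) + 3.1·10^(90.1/10) = 9.037e+09.
L_eq = 10·log₁₀(9.037e+09/9.6) = 89.74 dB.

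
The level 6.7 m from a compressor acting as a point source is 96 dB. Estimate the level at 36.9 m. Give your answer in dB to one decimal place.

Spherical spreading from a point source gives a 20·log₁₀(r₂/r₁) drop.
L₂ = 96 − 20·log₁₀(36.9/6.7) = 96 − 14.819 = 81.18 dB.

81.2 dB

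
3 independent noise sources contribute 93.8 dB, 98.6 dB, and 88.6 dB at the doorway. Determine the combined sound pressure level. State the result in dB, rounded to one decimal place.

Incoherent sources combine by intensity addition: L_total = 10·log₁₀(Σ 10^(L_i/10)).
Σ 10^(L/10) = 10^(93.8/10) + 10^(98.6/10) + 10^(88.6/10) = 1.037e+10.
L_total = 10·log₁₀(1.037e+10) = 100.16 dB.

100.2 dB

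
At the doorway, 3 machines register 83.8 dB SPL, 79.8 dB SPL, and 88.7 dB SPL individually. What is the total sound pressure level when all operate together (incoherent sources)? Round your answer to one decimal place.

90.3 dB SPL

For uncorrelated sources the intensities add, so convert each level to linear form, sum, and take 10·log₁₀ of the total.
Σ 10^(L/10) = 10^(83.8/10) + 10^(79.8/10) + 10^(88.7/10) = 1.077e+09.
L_total = 10·log₁₀(1.077e+09) = 90.32 dB SPL.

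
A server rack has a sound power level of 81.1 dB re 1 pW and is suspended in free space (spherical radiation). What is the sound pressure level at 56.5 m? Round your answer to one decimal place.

35.1 dB

L_p = L_w − 10·log₁₀(4π·r²) with r = 56.5 m.
4π·r² = 4.011e+04 m², 10·log₁₀ of that is 46.033 dB.
L_p = 81.1 − 46.033 = 35.07 dB.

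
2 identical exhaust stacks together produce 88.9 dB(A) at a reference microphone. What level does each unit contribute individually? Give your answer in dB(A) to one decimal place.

2 equal contributions raise the level by 10·log₁₀ 2 = 3.010 dB, so each unit alone gives 88.9 − 3.010.

85.9 dB(A)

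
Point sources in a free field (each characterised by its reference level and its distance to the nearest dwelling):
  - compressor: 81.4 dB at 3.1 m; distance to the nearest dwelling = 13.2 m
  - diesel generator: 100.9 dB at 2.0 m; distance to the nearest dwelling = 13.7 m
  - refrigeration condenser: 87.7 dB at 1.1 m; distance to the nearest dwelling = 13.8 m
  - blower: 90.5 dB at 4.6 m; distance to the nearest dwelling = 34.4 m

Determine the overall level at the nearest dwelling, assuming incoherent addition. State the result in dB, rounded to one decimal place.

Propagate each source to the receiver with L = L_ref − 20·log₁₀(r/r_ref), then add intensities.
compressor: 81.4 − 20·log₁₀(13.2/3.1) = 81.4 − 12.58 = 68.82 dB.
diesel generator: 100.9 − 20·log₁₀(13.7/2.0) = 100.9 − 16.71 = 84.19 dB.
refrigeration condenser: 87.7 − 20·log₁₀(13.8/1.1) = 87.7 − 21.97 = 65.73 dB.
blower: 90.5 − 20·log₁₀(34.4/4.6) = 90.5 − 17.48 = 73.02 dB.
Σ 10^(L/10) = 2.936e+08 → L_total = 10·log₁₀(2.936e+08) = 84.68 dB.

84.7 dB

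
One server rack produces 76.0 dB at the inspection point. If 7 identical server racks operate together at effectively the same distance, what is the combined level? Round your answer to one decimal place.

84.5 dB

With 7 equal, uncorrelated contributions the intensity is 7× that of one unit, giving a rise of 10·log₁₀ 7.
L_total = 76.0 + 10·log₁₀(7) = 76.0 + 8.451 = 84.45 dB.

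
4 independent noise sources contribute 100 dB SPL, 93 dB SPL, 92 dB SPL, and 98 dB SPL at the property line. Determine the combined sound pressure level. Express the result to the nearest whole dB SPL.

Incoherent sources combine by intensity addition: L_total = 10·log₁₀(Σ 10^(L_i/10)).
Σ 10^(L/10) = 10^(100/10) + 10^(93/10) + 10^(92/10) + 10^(98/10) = 1.989e+10.
L_total = 10·log₁₀(1.989e+10) = 102.99 dB SPL.

103 dB SPL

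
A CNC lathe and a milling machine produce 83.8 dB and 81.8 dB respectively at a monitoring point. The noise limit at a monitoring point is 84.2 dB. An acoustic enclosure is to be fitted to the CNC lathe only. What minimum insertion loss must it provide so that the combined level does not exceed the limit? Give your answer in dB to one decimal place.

3.3 dB

Everything except the CNC lathe sums to 10^(81.8/10) = 1.514e+08 in linear terms, 81.80 dB.
The limit corresponds to 10^(84.2/10) = 2.630e+08; subtracting the fixed part leaves 1.117e+08 for the CNC lathe, i.e. 80.48 dB.
Required insertion loss = 83.8 − 80.48 = 3.32 dB.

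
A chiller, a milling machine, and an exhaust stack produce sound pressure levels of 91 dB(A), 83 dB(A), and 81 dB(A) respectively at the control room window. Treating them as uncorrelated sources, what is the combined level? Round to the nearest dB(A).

For uncorrelated sources the intensities add, so convert each level to linear form, sum, and take 10·log₁₀ of the total.
Σ 10^(L/10) = 10^(91/10) + 10^(83/10) + 10^(81/10) = 1.584e+09.
L_total = 10·log₁₀(1.584e+09) = 92.00 dB(A).

92 dB(A)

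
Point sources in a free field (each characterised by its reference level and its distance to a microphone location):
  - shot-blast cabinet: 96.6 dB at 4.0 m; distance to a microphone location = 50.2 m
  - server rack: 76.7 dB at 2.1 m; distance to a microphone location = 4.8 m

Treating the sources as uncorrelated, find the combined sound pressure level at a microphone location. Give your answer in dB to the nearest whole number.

Propagate each source to the receiver with L = L_ref − 20·log₁₀(r/r_ref), then add intensities.
shot-blast cabinet: 96.6 − 20·log₁₀(50.2/4.0) = 96.6 − 21.97 = 74.63 dB.
server rack: 76.7 − 20·log₁₀(4.8/2.1) = 76.7 − 7.18 = 69.52 dB.
Σ 10^(L/10) = 3.797e+07 → L_total = 10·log₁₀(3.797e+07) = 75.79 dB.

76 dB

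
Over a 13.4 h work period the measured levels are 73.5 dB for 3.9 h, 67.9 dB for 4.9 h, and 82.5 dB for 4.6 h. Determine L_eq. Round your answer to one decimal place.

Weight each interval's intensity by its duration and average over T = 13.4 h:
Σ tᵢ·10^(Lᵢ/10) = 3.9·10^(73.5/10) + 4.9·10^(67.9/10) + 4.6·10^(82.5/10) = 9.355e+08.
L_eq = 10·log₁₀(9.355e+08/13.4) = 78.44 dB.

78.4 dB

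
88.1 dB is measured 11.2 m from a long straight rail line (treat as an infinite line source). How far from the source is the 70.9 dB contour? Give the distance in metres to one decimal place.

587.8 m

Line-source spreading drops the level by 10·log₁₀(r₂/r₁); inverting, r₂/r₁ = 10^(ΔL/10).
r₂ = 11.2·10^((88.1−70.9)/10) = 11.2·10^(17.2/10) = 587.78 m.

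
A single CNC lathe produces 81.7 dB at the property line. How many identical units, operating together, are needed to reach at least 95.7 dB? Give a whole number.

Need L₁ + 10·log₁₀ N ≥ 95.7, i.e. log₁₀ N ≥ 1.40.
N ≥ 10^(14.0/10) = 25.119, so N = 26.

26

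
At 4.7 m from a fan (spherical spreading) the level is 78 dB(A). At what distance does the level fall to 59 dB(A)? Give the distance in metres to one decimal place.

For a point source L₁ − L₂ = 20·log₁₀(r₂/r₁), so r₂ = r₁·10^((L₁−L₂)/20).
r₂ = 4.7·10^((78−59)/20) = 4.7·10^(19.0/20) = 41.89 m.

41.9 m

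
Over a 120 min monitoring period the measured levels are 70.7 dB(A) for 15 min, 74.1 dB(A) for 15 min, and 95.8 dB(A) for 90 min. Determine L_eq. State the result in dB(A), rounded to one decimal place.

94.6 dB(A)

The energy average is taken in the linear domain: L_eq = 10·log₁₀[(Σ tᵢ·10^(Lᵢ/10))/T], T = 120 min.
Σ tᵢ·10^(Lᵢ/10) = 15·10^(70.7/10) + 15·10^(74.1/10) + 90·10^(95.8/10) = 3.427e+11.
L_eq = 10·log₁₀(3.427e+11/120) = 94.56 dB(A).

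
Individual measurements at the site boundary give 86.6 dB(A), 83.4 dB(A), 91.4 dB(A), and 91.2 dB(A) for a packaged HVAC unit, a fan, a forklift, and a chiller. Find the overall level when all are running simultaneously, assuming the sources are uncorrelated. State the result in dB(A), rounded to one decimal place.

Incoherent sources combine by intensity addition: L_total = 10·log₁₀(Σ 10^(L_i/10)).
Σ 10^(L/10) = 10^(86.6/10) + 10^(83.4/10) + 10^(91.4/10) + 10^(91.2/10) = 3.375e+09.
L_total = 10·log₁₀(3.375e+09) = 95.28 dB(A).

95.3 dB(A)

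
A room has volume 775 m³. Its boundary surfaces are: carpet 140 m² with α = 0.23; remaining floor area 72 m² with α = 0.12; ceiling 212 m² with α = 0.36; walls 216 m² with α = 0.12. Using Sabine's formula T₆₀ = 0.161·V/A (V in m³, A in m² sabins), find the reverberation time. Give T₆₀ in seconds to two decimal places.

Total absorption A = 140·0.23 + 72·0.12 + 212·0.36 + 216·0.12 = 143.08 m² sabins.
T₆₀ = 0.161·V/A = 0.161·775/143.08 = 0.872 s.

0.87 s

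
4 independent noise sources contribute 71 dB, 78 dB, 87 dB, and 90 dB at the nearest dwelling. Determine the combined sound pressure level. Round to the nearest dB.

92 dB

For uncorrelated sources the intensities add, so convert each level to linear form, sum, and take 10·log₁₀ of the total.
Σ 10^(L/10) = 10^(71/10) + 10^(78/10) + 10^(87/10) + 10^(90/10) = 1.577e+09.
L_total = 10·log₁₀(1.577e+09) = 91.98 dB.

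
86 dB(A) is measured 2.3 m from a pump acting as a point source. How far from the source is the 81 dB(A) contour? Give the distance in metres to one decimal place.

The 5.0 dB drop corresponds to a distance ratio of 10^(5.0/20) for a point source.
r₂ = 2.3·10^((86−81)/20) = 2.3·10^(5.0/20) = 4.09 m.

4.1 m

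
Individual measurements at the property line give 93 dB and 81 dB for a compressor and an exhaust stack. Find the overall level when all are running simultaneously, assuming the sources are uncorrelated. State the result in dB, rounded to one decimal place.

93.3 dB

For uncorrelated sources the intensities add, so convert each level to linear form, sum, and take 10·log₁₀ of the total.
Σ 10^(L/10) = 10^(93/10) + 10^(81/10) = 2.121e+09.
L_total = 10·log₁₀(2.121e+09) = 93.27 dB.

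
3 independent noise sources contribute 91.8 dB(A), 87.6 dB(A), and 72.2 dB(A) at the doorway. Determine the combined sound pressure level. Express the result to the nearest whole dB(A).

For uncorrelated sources the intensities add, so convert each level to linear form, sum, and take 10·log₁₀ of the total.
Σ 10^(L/10) = 10^(91.8/10) + 10^(87.6/10) + 10^(72.2/10) = 2.106e+09.
L_total = 10·log₁₀(2.106e+09) = 93.23 dB(A).

93 dB(A)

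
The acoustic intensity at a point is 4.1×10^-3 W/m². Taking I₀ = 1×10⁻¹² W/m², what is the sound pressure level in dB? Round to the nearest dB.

96 dB

L = 10·log₁₀(I/I₀) = 10·log₁₀(4.1×10^-3/10⁻¹²) = 10·log₁₀(4.1×10^9).
L = 10·(0.6128 + 9) = 96.13 dB.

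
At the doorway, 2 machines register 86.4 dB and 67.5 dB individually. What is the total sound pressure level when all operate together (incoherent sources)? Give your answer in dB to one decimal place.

86.5 dB

Incoherent sources combine by intensity addition: L_total = 10·log₁₀(Σ 10^(L_i/10)).
Σ 10^(L/10) = 10^(86.4/10) + 10^(67.5/10) = 4.421e+08.
L_total = 10·log₁₀(4.421e+08) = 86.46 dB.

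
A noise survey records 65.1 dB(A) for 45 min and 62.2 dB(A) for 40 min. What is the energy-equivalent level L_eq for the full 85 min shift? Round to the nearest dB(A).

64 dB(A)

Weight each interval's intensity by its duration and average over T = 85 min:
Σ tᵢ·10^(Lᵢ/10) = 45·10^(65.1/10) + 40·10^(62.2/10) = 2.120e+08.
L_eq = 10·log₁₀(2.120e+08/85) = 63.97 dB(A).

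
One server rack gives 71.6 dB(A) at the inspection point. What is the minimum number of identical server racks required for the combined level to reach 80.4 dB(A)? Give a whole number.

Need L₁ + 10·log₁₀ N ≥ 80.4, i.e. log₁₀ N ≥ 0.88.
N ≥ 10^(8.8/10) = 7.586, so N = 8.

8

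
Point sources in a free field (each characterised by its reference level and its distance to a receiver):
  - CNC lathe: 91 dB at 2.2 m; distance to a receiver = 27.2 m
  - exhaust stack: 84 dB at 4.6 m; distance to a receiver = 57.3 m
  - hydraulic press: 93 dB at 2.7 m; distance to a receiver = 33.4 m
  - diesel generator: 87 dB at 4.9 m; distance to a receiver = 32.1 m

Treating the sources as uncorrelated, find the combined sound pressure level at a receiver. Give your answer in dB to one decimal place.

75.4 dB

Propagate each source to the receiver with L = L_ref − 20·log₁₀(r/r_ref), then add intensities.
CNC lathe: 91 − 20·log₁₀(27.2/2.2) = 91 − 21.84 = 69.16 dB.
exhaust stack: 84 − 20·log₁₀(57.3/4.6) = 84 − 21.91 = 62.09 dB.
hydraulic press: 93 − 20·log₁₀(33.4/2.7) = 93 − 21.85 = 71.15 dB.
diesel generator: 87 − 20·log₁₀(32.1/4.9) = 87 − 16.33 = 70.67 dB.
Σ 10^(L/10) = 3.457e+07 → L_total = 10·log₁₀(3.457e+07) = 75.39 dB.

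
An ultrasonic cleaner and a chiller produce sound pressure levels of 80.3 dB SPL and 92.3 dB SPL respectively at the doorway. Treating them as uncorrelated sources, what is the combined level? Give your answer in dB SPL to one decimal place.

Incoherent sources combine by intensity addition: L_total = 10·log₁₀(Σ 10^(L_i/10)).
Σ 10^(L/10) = 10^(80.3/10) + 10^(92.3/10) = 1.805e+09.
L_total = 10·log₁₀(1.805e+09) = 92.57 dB SPL.

92.6 dB SPL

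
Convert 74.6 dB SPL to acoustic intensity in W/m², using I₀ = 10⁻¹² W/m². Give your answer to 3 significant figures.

2.88e-05 W/m²

I = I₀·10^(L/10) = 10⁻¹² × 10^(74.6/10) = 10^(-4.540).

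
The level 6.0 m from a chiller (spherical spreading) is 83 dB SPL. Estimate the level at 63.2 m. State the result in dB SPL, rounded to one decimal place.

Point-source attenuation: ΔL = 20·log₁₀(r₂/r₁) = 20·log₁₀(63.2/6.0) = 20.451 dB.
L₂ = 83 − 20·log₁₀(63.2/6.0) = 83 − 20.451 = 62.55 dB SPL.

62.5 dB SPL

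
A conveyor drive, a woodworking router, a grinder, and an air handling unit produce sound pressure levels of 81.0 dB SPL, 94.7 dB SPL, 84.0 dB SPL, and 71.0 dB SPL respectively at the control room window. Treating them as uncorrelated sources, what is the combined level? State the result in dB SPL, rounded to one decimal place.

95.2 dB SPL

Incoherent sources combine by intensity addition: L_total = 10·log₁₀(Σ 10^(L_i/10)).
Σ 10^(L/10) = 10^(81.0/10) + 10^(94.7/10) + 10^(84.0/10) + 10^(71.0/10) = 3.341e+09.
L_total = 10·log₁₀(3.341e+09) = 95.24 dB SPL.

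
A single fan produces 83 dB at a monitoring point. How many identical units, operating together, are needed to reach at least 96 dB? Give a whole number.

20

The shortfall is 96 − 83 = 13.0 dB, and N units add 10·log₁₀ N, so need 10·log₁₀ N ≥ 13.0.
N ≥ 10^(13.0/10) = 19.953, so N = 20.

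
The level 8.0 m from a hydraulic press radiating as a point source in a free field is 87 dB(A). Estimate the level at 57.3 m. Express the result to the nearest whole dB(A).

Spherical spreading from a point source gives a 20·log₁₀(r₂/r₁) drop.
L₂ = 87 − 20·log₁₀(57.3/8.0) = 87 − 17.101 = 69.90 dB(A).

70 dB(A)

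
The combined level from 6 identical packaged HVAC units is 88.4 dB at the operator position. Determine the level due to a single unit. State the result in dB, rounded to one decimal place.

80.6 dB

Dividing the total intensity by 6 lowers the level by 10·log₁₀ 6 = 7.782 dB: L₁ = 88.4 − 7.782.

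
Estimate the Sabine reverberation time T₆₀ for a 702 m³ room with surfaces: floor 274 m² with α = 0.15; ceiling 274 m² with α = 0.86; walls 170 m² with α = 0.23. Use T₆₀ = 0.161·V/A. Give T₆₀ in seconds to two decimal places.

0.36 s

Total absorption A = 274·0.15 + 274·0.86 + 170·0.23 = 315.84 m² sabins.
T₆₀ = 0.161 × 702 / 315.84 = 0.358 s.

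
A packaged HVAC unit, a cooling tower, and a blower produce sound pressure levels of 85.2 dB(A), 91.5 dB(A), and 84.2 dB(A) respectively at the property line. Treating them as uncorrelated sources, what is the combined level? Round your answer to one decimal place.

Incoherent sources combine by intensity addition: L_total = 10·log₁₀(Σ 10^(L_i/10)).
Σ 10^(L/10) = 10^(85.2/10) + 10^(91.5/10) + 10^(84.2/10) = 2.007e+09.
L_total = 10·log₁₀(2.007e+09) = 93.02 dB(A).

93.0 dB(A)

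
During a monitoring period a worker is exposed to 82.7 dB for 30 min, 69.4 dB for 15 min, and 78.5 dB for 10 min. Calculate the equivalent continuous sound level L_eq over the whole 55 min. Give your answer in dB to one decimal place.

L_eq = 10·log₁₀[(1/T)·Σ tᵢ·10^(Lᵢ/10)] with T = 55 min.
Σ tᵢ·10^(Lᵢ/10) = 30·10^(82.7/10) + 15·10^(69.4/10) + 10·10^(78.5/10) = 6.425e+09.
L_eq = 10·log₁₀(6.425e+09/55) = 80.68 dB.

80.7 dB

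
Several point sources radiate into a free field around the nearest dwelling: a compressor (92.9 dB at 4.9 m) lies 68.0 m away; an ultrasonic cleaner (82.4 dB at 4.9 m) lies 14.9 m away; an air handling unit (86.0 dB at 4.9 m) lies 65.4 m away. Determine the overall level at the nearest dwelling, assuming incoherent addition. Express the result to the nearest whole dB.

First find each source's level at the receiver (point-source: −20·log₁₀(r/r_ref)), then combine on an intensity basis.
compressor: 92.9 − 20·log₁₀(68.0/4.9) = 92.9 − 22.85 = 70.05 dB.
ultrasonic cleaner: 82.4 − 20·log₁₀(14.9/4.9) = 82.4 − 9.66 = 72.74 dB.
air handling unit: 86.0 − 20·log₁₀(65.4/4.9) = 86.0 − 22.51 = 63.49 dB.
Σ 10^(L/10) = 3.115e+07 → L_total = 10·log₁₀(3.115e+07) = 74.94 dB.

75 dB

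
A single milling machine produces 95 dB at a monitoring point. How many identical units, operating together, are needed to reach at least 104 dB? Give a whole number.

8

The shortfall is 104 − 95 = 9.0 dB, and N units add 10·log₁₀ N, so need 10·log₁₀ N ≥ 9.0.
N ≥ 10^(9.0/10) = 7.943, so N = 8.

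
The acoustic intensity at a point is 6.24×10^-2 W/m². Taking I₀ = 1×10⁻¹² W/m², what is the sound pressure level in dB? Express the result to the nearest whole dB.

I/I₀ = 6.24×10^-2/10⁻¹² = 6.24×10^10, and L = 10·log₁₀(I/I₀).
L = 10·(0.7952 + 10) = 107.95 dB.

108 dB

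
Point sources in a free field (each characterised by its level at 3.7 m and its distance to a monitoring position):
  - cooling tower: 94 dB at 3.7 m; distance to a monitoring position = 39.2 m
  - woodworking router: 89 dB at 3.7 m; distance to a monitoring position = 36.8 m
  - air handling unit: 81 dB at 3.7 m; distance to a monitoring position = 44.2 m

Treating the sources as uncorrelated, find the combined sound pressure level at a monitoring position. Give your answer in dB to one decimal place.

75.0 dB

First find each source's level at the receiver (point-source: −20·log₁₀(r/r_ref)), then combine on an intensity basis.
cooling tower: 94 − 20·log₁₀(39.2/3.7) = 94 − 20.50 = 73.50 dB.
woodworking router: 89 − 20·log₁₀(36.8/3.7) = 89 − 19.95 = 69.05 dB.
air handling unit: 81 − 20·log₁₀(44.2/3.7) = 81 − 21.54 = 59.46 dB.
Σ 10^(L/10) = 3.129e+07 → L_total = 10·log₁₀(3.129e+07) = 74.95 dB.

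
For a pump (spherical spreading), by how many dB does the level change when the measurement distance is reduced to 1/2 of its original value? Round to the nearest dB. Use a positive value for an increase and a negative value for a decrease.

Point-source spreading: ΔL = −20·log₁₀(r₂/r₁).
ΔL = −20·log₁₀(0.5) = +6.02 dB.

+6 dB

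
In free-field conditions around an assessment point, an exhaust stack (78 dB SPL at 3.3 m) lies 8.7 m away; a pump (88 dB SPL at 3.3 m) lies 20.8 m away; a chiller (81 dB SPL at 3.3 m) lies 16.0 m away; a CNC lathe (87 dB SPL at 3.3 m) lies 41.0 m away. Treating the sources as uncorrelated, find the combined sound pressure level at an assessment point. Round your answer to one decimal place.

75.3 dB SPL

First find each source's level at the receiver (point-source: −20·log₁₀(r/r_ref)), then combine on an intensity basis.
exhaust stack: 78 − 20·log₁₀(8.7/3.3) = 78 − 8.42 = 69.58 dB SPL.
pump: 88 − 20·log₁₀(20.8/3.3) = 88 − 15.99 = 72.01 dB SPL.
chiller: 81 − 20·log₁₀(16.0/3.3) = 81 − 13.71 = 67.29 dB SPL.
CNC lathe: 87 − 20·log₁₀(41.0/3.3) = 87 − 21.89 = 65.11 dB SPL.
Σ 10^(L/10) = 3.356e+07 → L_total = 10·log₁₀(3.356e+07) = 75.26 dB SPL.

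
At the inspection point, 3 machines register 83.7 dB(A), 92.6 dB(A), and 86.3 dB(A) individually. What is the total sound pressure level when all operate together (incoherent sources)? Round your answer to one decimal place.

93.9 dB(A)

For uncorrelated sources the intensities add, so convert each level to linear form, sum, and take 10·log₁₀ of the total.
Σ 10^(L/10) = 10^(83.7/10) + 10^(92.6/10) + 10^(86.3/10) = 2.481e+09.
L_total = 10·log₁₀(2.481e+09) = 93.95 dB(A).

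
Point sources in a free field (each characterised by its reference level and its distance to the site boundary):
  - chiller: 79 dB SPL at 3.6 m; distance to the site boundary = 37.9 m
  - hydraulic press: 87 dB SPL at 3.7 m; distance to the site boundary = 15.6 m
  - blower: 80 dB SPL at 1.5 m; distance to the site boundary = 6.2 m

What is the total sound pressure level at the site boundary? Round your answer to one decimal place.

First find each source's level at the receiver (point-source: −20·log₁₀(r/r_ref)), then combine on an intensity basis.
chiller: 79 − 20·log₁₀(37.9/3.6) = 79 − 20.45 = 58.55 dB SPL.
hydraulic press: 87 − 20·log₁₀(15.6/3.7) = 87 − 12.50 = 74.50 dB SPL.
blower: 80 − 20·log₁₀(6.2/1.5) = 80 − 12.33 = 67.67 dB SPL.
Σ 10^(L/10) = 3.476e+07 → L_total = 10·log₁₀(3.476e+07) = 75.41 dB SPL.

75.4 dB SPL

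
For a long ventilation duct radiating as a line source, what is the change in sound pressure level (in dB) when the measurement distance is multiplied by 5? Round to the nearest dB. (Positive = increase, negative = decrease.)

-7 dB

A line source loses 3 dB per doubling of distance; generally ΔL = −10·log₁₀(r₂/r₁).
ΔL = −10·log₁₀(5) = -6.99 dB.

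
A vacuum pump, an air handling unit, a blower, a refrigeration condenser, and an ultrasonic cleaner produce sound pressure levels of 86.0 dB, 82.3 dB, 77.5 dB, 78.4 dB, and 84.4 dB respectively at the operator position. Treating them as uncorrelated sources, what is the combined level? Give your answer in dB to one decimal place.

89.9 dB

Incoherent sources combine by intensity addition: L_total = 10·log₁₀(Σ 10^(L_i/10)).
Σ 10^(L/10) = 10^(86.0/10) + 10^(82.3/10) + 10^(77.5/10) + 10^(78.4/10) + 10^(84.4/10) = 9.688e+08.
L_total = 10·log₁₀(9.688e+08) = 89.86 dB.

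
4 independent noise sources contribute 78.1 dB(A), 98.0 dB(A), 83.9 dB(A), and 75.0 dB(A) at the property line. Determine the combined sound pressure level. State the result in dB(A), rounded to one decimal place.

98.2 dB(A)

Incoherent sources combine by intensity addition: L_total = 10·log₁₀(Σ 10^(L_i/10)).
Σ 10^(L/10) = 10^(78.1/10) + 10^(98.0/10) + 10^(83.9/10) + 10^(75.0/10) = 6.651e+09.
L_total = 10·log₁₀(6.651e+09) = 98.23 dB(A).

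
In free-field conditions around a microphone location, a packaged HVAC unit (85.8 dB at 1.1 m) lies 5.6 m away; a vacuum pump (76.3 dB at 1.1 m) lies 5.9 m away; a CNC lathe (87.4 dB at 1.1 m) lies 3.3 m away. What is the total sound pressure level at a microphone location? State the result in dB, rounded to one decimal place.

78.9 dB

First find each source's level at the receiver (point-source: −20·log₁₀(r/r_ref)), then combine on an intensity basis.
packaged HVAC unit: 85.8 − 20·log₁₀(5.6/1.1) = 85.8 − 14.14 = 71.66 dB.
vacuum pump: 76.3 − 20·log₁₀(5.9/1.1) = 76.3 − 14.59 = 61.71 dB.
CNC lathe: 87.4 − 20·log₁₀(3.3/1.1) = 87.4 − 9.54 = 77.86 dB.
Σ 10^(L/10) = 7.721e+07 → L_total = 10·log₁₀(7.721e+07) = 78.88 dB.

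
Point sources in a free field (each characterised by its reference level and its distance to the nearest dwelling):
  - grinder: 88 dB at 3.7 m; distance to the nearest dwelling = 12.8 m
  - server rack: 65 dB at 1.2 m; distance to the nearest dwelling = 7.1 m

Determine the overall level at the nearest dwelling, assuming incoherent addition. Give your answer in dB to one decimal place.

Apply inverse-square spreading to bring every level to the receiver, then sum 10^(L/10).
grinder: 88 − 20·log₁₀(12.8/3.7) = 88 − 10.78 = 77.22 dB.
server rack: 65 − 20·log₁₀(7.1/1.2) = 65 − 15.44 = 49.56 dB.
Σ 10^(L/10) = 5.281e+07 → L_total = 10·log₁₀(5.281e+07) = 77.23 dB.

77.2 dB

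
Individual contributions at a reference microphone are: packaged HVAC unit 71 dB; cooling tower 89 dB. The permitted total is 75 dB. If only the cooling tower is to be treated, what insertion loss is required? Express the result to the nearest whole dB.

16 dB

Everything except the cooling tower sums to 10^(71/10) = 1.259e+07 in linear terms, 71.00 dB.
The limit corresponds to 10^(75/10) = 3.162e+07; subtracting the fixed part leaves 1.903e+07 for the cooling tower, i.e. 72.80 dB.
So the cooling tower must be reduced from 89 to 72.80 dB: IL = 16.20 dB.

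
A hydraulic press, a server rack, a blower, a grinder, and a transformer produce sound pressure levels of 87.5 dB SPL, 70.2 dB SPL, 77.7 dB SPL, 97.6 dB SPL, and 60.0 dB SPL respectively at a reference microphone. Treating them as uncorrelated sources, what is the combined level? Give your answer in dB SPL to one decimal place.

Incoherent sources combine by intensity addition: L_total = 10·log₁₀(Σ 10^(L_i/10)).
Σ 10^(L/10) = 10^(87.5/10) + 10^(70.2/10) + 10^(77.7/10) + 10^(97.6/10) + 10^(60.0/10) = 6.387e+09.
L_total = 10·log₁₀(6.387e+09) = 98.05 dB SPL.

98.1 dB SPL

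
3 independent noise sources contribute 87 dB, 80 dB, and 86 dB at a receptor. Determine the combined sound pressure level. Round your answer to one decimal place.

90.0 dB

For uncorrelated sources the intensities add, so convert each level to linear form, sum, and take 10·log₁₀ of the total.
Σ 10^(L/10) = 10^(87/10) + 10^(80/10) + 10^(86/10) = 9.993e+08.
L_total = 10·log₁₀(9.993e+08) = 90.00 dB.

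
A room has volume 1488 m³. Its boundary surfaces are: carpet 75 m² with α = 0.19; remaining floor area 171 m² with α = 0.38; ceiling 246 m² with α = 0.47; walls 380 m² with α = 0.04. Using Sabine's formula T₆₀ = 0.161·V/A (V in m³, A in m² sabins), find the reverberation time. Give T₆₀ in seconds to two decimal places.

A = Σ Sᵢαᵢ = 75·0.19 + 171·0.38 + 246·0.47 + 380·0.04 = 210.05 m².
T₆₀ = 0.161 × 1488 / 210.05 = 1.141 s.

1.14 s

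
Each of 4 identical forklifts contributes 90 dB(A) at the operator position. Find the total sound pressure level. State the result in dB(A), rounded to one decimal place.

L_total = L₁ + 10·log₁₀ N for N identical incoherent sources.
L_total = 90 + 10·log₁₀(4) = 90 + 6.021 = 96.02 dB(A).

96.0 dB(A)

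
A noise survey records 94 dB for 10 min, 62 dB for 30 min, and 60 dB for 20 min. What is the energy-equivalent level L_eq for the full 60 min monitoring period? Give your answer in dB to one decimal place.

The energy average is taken in the linear domain: L_eq = 10·log₁₀[(Σ tᵢ·10^(Lᵢ/10))/T], T = 60 min.
Σ tᵢ·10^(Lᵢ/10) = 10·10^(94/10) + 30·10^(62/10) + 20·10^(60/10) = 2.519e+10.
L_eq = 10·log₁₀(2.519e+10/60) = 86.23 dB.

86.2 dB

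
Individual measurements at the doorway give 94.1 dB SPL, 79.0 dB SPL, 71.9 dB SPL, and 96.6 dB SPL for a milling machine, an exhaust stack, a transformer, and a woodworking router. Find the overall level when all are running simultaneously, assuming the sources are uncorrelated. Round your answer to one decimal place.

98.6 dB SPL

For uncorrelated sources the intensities add, so convert each level to linear form, sum, and take 10·log₁₀ of the total.
Σ 10^(L/10) = 10^(94.1/10) + 10^(79.0/10) + 10^(71.9/10) + 10^(96.6/10) = 7.236e+09.
L_total = 10·log₁₀(7.236e+09) = 98.60 dB SPL.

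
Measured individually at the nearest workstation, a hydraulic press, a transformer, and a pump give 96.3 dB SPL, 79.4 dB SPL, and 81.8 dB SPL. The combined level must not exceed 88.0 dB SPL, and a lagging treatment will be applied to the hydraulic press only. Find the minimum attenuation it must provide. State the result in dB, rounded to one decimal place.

The untreated sources together contribute 10^(79.4/10) + 10^(81.8/10) = 2.385e+08, i.e. 83.77 dB SPL.
To meet 88.0 dB SPL overall, the treated hydraulic press may contribute at most 10^(88.0/10) − 2.385e+08 = 3.925e+08, i.e. 85.94 dB SPL.
So the hydraulic press must be reduced from 96.3 to 85.94 dB SPL: IL = 10.36 dB.

10.4 dB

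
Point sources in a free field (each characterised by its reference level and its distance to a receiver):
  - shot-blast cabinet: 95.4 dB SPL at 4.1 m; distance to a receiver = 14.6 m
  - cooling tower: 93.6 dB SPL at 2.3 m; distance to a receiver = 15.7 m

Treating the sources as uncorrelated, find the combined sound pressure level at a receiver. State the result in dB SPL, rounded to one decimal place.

85.1 dB SPL

Propagate each source to the receiver with L = L_ref − 20·log₁₀(r/r_ref), then add intensities.
shot-blast cabinet: 95.4 − 20·log₁₀(14.6/4.1) = 95.4 − 11.03 = 84.37 dB SPL.
cooling tower: 93.6 − 20·log₁₀(15.7/2.3) = 93.6 − 16.68 = 76.92 dB SPL.
Σ 10^(L/10) = 3.226e+08 → L_total = 10·log₁₀(3.226e+08) = 85.09 dB SPL.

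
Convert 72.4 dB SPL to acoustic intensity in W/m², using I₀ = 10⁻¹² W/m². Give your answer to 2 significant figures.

I = I₀·10^(L/10) = 10⁻¹² × 10^(72.4/10) = 10^(-4.760).

1.7e-05 W/m²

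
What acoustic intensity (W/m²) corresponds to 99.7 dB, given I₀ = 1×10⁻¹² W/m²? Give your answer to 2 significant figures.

0.0093 W/m²

I = I₀·10^(L/10) = 10⁻¹² × 10^(99.7/10) = 10^(-2.030).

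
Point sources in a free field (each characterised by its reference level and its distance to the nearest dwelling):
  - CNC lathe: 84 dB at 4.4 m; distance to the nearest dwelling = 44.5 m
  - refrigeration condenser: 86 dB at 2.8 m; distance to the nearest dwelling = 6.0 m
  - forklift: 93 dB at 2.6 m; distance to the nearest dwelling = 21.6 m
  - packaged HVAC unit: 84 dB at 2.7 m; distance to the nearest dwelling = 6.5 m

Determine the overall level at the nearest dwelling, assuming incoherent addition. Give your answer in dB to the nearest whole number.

First find each source's level at the receiver (point-source: −20·log₁₀(r/r_ref)), then combine on an intensity basis.
CNC lathe: 84 − 20·log₁₀(44.5/4.4) = 84 − 20.10 = 63.90 dB.
refrigeration condenser: 86 − 20·log₁₀(6.0/2.8) = 86 − 6.62 = 79.38 dB.
forklift: 93 − 20·log₁₀(21.6/2.6) = 93 − 18.39 = 74.61 dB.
packaged HVAC unit: 84 − 20·log₁₀(6.5/2.7) = 84 − 7.63 = 76.37 dB.
Σ 10^(L/10) = 1.614e+08 → L_total = 10·log₁₀(1.614e+08) = 82.08 dB.

82 dB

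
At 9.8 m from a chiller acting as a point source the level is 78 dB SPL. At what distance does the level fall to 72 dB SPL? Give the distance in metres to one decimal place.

19.6 m

The 6.0 dB drop corresponds to a distance ratio of 10^(6.0/20) for a point source.
r₂ = 9.8·10^((78−72)/20) = 9.8·10^(6.0/20) = 19.55 m.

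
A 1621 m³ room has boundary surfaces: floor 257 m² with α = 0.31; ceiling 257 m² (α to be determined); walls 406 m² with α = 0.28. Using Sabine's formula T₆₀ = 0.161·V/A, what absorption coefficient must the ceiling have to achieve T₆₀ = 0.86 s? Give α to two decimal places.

0.43

Required total absorption A = 0.161·1621/0.86 = 303.47 m².
Absorption from the other surfaces = 257·0.31 + 406·0.28 = 193.35 m², so the ceiling must supply 110.12 m² over 257 m².
α = 110.12/257 = 0.428.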